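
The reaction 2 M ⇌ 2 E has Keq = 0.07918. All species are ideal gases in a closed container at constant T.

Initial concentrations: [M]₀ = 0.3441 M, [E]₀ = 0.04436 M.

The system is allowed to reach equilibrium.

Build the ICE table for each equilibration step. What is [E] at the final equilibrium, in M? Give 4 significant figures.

[E]_eq = 0.0853 M

Q₀ = 0.01662 vs Keq = 0.07918 ⇒ Q<K, forward
Step 1:
                   M          E
  Initial     0.3441    0.04436
  Change    -0.04094    0.04094
  Equil       0.3032     0.0853
  solve Keq expr → x = 0.02047; check Q = 0.07918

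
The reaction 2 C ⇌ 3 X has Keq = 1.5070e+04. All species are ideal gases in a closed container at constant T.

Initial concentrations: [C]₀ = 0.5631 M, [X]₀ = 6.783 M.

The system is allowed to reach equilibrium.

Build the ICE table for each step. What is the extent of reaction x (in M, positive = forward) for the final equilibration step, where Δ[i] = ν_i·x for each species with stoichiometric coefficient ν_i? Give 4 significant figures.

Q₀ = 984.2 vs Keq = 1.5070e+04 ⇒ Q<K, forward
Step 1:
                    C           X
  Initial      0.5631       6.783
  Change      -0.3997      0.5995
  Equil        0.1634       7.383
  solve Keq expr → x = 0.1998; check Q = 1.5070e+04

x = 0.1998 M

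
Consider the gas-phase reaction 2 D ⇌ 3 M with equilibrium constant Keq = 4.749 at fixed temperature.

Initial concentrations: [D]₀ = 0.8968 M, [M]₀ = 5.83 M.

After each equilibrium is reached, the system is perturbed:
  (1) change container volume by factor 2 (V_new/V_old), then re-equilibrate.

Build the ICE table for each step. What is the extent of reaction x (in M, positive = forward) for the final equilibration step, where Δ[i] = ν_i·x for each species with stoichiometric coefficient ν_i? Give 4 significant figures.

Q₀ = 246.4 vs Keq = 4.749 ⇒ Q>K, reverse
Step 1:
                   D          M
  Initial     0.8968       5.83
  Change       1.745     -2.618
  Equil        2.642      3.212
  solve Keq expr → x = -0.8726; check Q = 4.749
Then change container volume by factor 2 (V_new/V_old).
Step 2:
                   D          M
  Initial      1.321      1.606
  Change     -0.1641     0.2462
  Equil        1.157      1.852
  solve Keq expr → x = 0.08206; check Q = 4.749

x = 0.08206 M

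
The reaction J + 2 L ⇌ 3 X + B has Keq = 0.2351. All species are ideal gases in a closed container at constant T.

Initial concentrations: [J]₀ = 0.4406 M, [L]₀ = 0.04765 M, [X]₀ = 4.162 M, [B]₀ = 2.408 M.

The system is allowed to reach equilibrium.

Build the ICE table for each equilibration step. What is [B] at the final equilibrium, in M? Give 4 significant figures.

Q₀ = 1.7354e+05 vs Keq = 0.2351 ⇒ Q>K, reverse
Step 1:
                  J         L         X         B
  Initial    0.4406   0.04765     4.162     2.408
  Change      1.038     2.077    -3.115    -1.038
  Equil       1.479     2.125     1.047      1.37
  solve Keq expr → x = -1.038; check Q = 0.2351

[B]_eq = 1.37 M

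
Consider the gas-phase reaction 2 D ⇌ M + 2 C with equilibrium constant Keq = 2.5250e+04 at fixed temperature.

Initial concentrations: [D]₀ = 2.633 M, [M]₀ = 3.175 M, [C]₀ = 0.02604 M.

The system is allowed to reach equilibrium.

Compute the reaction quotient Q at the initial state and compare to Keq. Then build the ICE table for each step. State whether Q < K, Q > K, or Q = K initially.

Q₀ = 3.1054e-04 vs Keq = 2.5250e+04 ⇒ Q<K, forward
Step 1:
                    D           M           C
  init          2.633       3.175     0.02604
  Δ            -2.598       1.299       2.598
  eq          0.03493       4.474       2.624
  solve Keq expr → x = 1.299; check Q = 2.5250e+04

Q₀ = 3.1054e-04; Q < K (proceeds forward)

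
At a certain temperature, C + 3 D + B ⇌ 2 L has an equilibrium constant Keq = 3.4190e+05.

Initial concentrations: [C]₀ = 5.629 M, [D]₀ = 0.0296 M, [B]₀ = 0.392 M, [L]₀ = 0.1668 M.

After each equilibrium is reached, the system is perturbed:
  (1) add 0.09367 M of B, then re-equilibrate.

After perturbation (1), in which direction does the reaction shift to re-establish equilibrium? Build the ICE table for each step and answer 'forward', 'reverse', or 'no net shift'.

Direction: forward

Q₀ = 486.2 vs Keq = 3.4190e+05 ⇒ Q<K, forward
Step 1:
                    C           D           B           L
  I             5.629      0.0296       0.392      0.1668
  C         -0.008672    -0.02602   -0.008672     0.01734
  E              5.62    0.003584      0.3833      0.1841
  solve Keq expr → x = 0.008672; check Q = 3.4190e+05
Then add 0.09367 M of B.
Step 2:
                    C           D           B           L
  I              5.62    0.003584       0.477      0.1841
  C       -8.3223e-05 -2.4967e-04 -8.3223e-05  1.6645e-04
  E              5.62    0.003334      0.4769      0.1843
  solve Keq expr → x = 8.3223e-05; check Q = 3.4190e+05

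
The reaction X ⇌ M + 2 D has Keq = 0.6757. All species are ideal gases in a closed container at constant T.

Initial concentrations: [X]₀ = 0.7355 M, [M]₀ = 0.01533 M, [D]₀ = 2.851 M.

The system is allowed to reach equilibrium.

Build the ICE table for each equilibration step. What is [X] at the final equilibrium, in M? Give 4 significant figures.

[X]_eq = 0.696 M

Q₀ = 0.1694 vs Keq = 0.6757 ⇒ Q<K, forward
Step 1:
                   X          M          D
  I           0.7355    0.01533      2.851
  C         -0.03946    0.03946    0.07891
  E            0.696    0.05479       2.93
  solve Keq expr → x = 0.03946; check Q = 0.6757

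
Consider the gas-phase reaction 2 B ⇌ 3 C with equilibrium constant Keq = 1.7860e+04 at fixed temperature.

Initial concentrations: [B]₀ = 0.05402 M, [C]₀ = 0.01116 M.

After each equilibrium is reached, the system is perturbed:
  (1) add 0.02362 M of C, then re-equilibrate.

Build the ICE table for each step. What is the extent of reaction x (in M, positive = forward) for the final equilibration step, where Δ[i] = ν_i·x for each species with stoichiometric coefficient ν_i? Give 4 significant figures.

x = -4.2418e-05 M

Q₀ = 4.7630e-04 vs Keq = 1.7860e+04 ⇒ Q<K, forward
Step 1:
                   B          C
  init       0.05402    0.01116
  Δ         -0.05381    0.08072
  eq      2.0839e-04    0.09188
  solve Keq expr → x = 0.02691; check Q = 1.7860e+04
Then add 0.02362 M of C.
Step 2:
                   B          C
  init    2.0839e-04     0.1155
  Δ       8.4836e-05 -1.2725e-04
  eq      2.9322e-04     0.1154
  solve Keq expr → x = -4.2418e-05; check Q = 1.7860e+04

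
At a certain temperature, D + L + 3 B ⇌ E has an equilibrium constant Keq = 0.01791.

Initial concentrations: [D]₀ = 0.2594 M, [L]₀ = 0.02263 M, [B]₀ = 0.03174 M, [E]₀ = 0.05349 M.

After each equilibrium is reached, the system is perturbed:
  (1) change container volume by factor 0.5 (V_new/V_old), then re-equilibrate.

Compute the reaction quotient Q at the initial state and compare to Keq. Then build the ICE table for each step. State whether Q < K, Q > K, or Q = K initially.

Q₀ = 2.8497e+05 vs Keq = 0.01791 ⇒ Q>K, reverse
Step 1:
                    D           L           B           E
  I            0.2594     0.02263     0.03174     0.05349
  C           0.05349     0.05349      0.1605    -0.05349
  E            0.3129     0.07612      0.1922  3.0285e-06
  solve Keq expr → x = -0.05349; check Q = 0.01791
Then change container volume by factor 0.5 (V_new/V_old).
Step 2:
                    D           L           B           E
  I            0.6258      0.1522      0.3844  6.0570e-06
  C       -9.0579e-05 -9.0579e-05 -2.7174e-04  9.0579e-05
  E            0.6257      0.1521      0.3841  9.6636e-05
  solve Keq expr → x = 9.0579e-05; check Q = 0.01791

Q₀ = 2.8497e+05; Q > K (proceeds reverse)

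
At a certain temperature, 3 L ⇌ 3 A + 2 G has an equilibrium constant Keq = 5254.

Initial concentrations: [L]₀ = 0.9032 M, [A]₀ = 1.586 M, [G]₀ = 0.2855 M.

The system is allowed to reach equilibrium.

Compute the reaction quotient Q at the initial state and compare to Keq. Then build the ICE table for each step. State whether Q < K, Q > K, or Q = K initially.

Q₀ = 0.4413; Q < K (proceeds forward)

Q₀ = 0.4413 vs Keq = 5254 ⇒ Q<K, forward
Step 1:
                  L         A         G
  I          0.9032     1.586    0.2855
  C         -0.7848    0.7848    0.5232
  E          0.1184     2.371    0.8087
  solve Keq expr → x = 0.2616; check Q = 5254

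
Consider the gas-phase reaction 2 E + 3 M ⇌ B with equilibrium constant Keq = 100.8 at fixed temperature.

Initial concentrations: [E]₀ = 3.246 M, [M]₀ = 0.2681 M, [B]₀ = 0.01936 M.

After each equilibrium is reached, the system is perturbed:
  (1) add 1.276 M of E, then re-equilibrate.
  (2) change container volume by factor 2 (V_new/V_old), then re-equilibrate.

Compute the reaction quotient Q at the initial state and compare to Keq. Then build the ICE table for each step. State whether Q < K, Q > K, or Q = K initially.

Q₀ = 0.09535 vs Keq = 100.8 ⇒ Q<K, forward
Step 1:
                   E          M          B
  init         3.246     0.2681    0.01936
  Δ          -0.1481    -0.2222    0.07407
  eq           3.098    0.04588    0.09343
  solve Keq expr → x = 0.07407; check Q = 100.8
Then add 1.276 M of E.
Step 2:
                   E          M          B
  init         4.374    0.04588    0.09343
  Δ        -0.006004  -0.009005   0.003002
  eq           4.368    0.03688    0.09643
  solve Keq expr → x = 0.003002; check Q = 100.8
Then change container volume by factor 2 (V_new/V_old).
Step 3:
                   E          M          B
  init         2.184    0.01844    0.04822
  Δ          0.01664    0.02496   -0.00832
  eq           2.201     0.0434     0.0399
  solve Keq expr → x = -0.00832; check Q = 100.8

Q₀ = 0.09535; Q < K (proceeds forward)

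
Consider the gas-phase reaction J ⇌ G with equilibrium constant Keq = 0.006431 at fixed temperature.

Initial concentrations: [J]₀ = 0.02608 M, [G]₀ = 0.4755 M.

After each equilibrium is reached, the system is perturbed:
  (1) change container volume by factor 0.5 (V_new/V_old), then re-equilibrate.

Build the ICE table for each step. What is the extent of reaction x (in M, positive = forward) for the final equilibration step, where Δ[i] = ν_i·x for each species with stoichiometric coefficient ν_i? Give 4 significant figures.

x = 0 M

Q₀ = 18.23 vs Keq = 0.006431 ⇒ Q>K, reverse
Step 1:
                    J           G
  Initial     0.02608      0.4755
  Change       0.4723     -0.4723
  Equil        0.4984    0.003205
  solve Keq expr → x = -0.4723; check Q = 0.006431
Then change container volume by factor 0.5 (V_new/V_old).
Step 2:
                    J           G
  Initial      0.9967     0.00641
  Change            0           0
  Equil        0.9967     0.00641
  solve Keq expr → x = 0; check Q = 0.006431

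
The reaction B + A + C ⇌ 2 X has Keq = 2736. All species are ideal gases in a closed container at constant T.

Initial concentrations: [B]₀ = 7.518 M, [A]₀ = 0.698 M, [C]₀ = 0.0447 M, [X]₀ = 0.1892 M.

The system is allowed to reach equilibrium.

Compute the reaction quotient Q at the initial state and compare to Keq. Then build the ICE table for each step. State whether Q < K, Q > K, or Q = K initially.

Q₀ = 0.1526; Q < K (proceeds forward)

Q₀ = 0.1526 vs Keq = 2736 ⇒ Q<K, forward
Step 1:
                  B         A         C         X
  init        7.518     0.698    0.0447    0.1892
  Δ        -0.04469  -0.04469  -0.04469   0.08939
  eq          7.473    0.6533 5.8101e-06    0.2786
  solve Keq expr → x = 0.04469; check Q = 2736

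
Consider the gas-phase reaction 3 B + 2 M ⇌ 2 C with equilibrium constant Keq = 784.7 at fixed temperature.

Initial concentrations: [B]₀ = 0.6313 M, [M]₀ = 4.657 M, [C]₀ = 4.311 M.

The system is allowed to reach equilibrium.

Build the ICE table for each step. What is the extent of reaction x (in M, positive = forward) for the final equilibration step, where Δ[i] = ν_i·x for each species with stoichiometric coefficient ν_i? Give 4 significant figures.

Q₀ = 3.406 vs Keq = 784.7 ⇒ Q<K, forward
Step 1:
                    B           M           C
  init         0.6313       4.657       4.311
  Δ           -0.5172     -0.3448      0.3448
  eq           0.1141       4.312       4.656
  solve Keq expr → x = 0.1724; check Q = 784.7

x = 0.1724 M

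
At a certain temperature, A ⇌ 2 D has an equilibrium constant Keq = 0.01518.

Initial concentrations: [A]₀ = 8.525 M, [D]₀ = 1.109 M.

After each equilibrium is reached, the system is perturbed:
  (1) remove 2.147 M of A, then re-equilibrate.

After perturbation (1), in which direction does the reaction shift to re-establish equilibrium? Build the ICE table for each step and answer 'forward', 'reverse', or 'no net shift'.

Direction: reverse

Q₀ = 0.1443 vs Keq = 0.01518 ⇒ Q>K, reverse
Step 1:
                  A         D
  Initial     8.525     1.109
  Change     0.3708   -0.7415
  Equil       8.896    0.3675
  solve Keq expr → x = -0.3708; check Q = 0.01518
Then remove 2.147 M of A.
Step 2:
                  A         D
  Initial     6.749    0.3675
  Change    0.02342  -0.04685
  Equil       6.772    0.3206
  solve Keq expr → x = -0.02342; check Q = 0.01518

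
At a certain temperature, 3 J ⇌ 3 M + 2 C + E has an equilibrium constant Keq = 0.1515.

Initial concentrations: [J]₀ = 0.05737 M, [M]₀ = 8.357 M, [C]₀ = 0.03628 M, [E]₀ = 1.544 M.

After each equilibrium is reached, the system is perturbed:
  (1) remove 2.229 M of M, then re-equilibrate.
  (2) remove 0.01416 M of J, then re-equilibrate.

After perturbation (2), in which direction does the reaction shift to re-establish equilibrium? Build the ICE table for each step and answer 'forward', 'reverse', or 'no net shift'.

Q₀ = 6282 vs Keq = 0.1515 ⇒ Q>K, reverse
Step 1:
                    J           M           C           E
  Initial     0.05737       8.357     0.03628       1.544
  Change      0.05369    -0.05369    -0.03579     -0.0179
  Equil        0.1111       8.303  4.8738e-04       1.526
  solve Keq expr → x = -0.0179; check Q = 0.1515
Then remove 2.229 M of M.
Step 2:
                    J           M           C           E
  Initial      0.1111       6.074  4.8738e-04       1.526
  Change  -4.3036e-04  4.3036e-04  2.8691e-04  1.4345e-04
  Equil        0.1106       6.075  7.7429e-04       1.526
  solve Keq expr → x = 1.4345e-04; check Q = 0.1515
Then remove 0.01416 M of J.
Step 3:
                    J           M           C           E
  Initial     0.09647       6.075  7.7429e-04       1.526
  Change   2.1249e-04 -2.1249e-04 -1.4166e-04 -7.0831e-05
  Equil       0.09668       6.075  6.3263e-04       1.526
  solve Keq expr → x = -7.0831e-05; check Q = 0.1515

Direction: reverse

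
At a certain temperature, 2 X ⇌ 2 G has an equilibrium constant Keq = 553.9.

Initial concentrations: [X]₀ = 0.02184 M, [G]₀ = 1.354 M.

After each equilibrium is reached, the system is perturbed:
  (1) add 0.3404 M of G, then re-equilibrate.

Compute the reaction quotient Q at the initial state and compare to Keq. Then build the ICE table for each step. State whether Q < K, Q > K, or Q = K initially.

Q₀ = 3844 vs Keq = 553.9 ⇒ Q>K, reverse
Step 1:
                  X         G
  I         0.02184     1.354
  C         0.03424  -0.03424
  E         0.05608      1.32
  solve Keq expr → x = -0.01712; check Q = 553.9
Then add 0.3404 M of G.
Step 2:
                  X         G
  I         0.05608      1.66
  C         0.01387  -0.01387
  E         0.06995     1.646
  solve Keq expr → x = -0.006937; check Q = 553.9

Q₀ = 3844; Q > K (proceeds reverse)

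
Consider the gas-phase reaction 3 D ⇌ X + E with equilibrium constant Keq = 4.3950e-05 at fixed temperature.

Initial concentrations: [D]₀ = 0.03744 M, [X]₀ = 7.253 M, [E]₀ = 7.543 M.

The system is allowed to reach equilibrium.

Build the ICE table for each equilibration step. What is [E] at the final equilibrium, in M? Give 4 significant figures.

[E]_eq = 0.7708 M

Q₀ = 1.0424e+06 vs Keq = 4.3950e-05 ⇒ Q>K, reverse
Step 1:
                    D           X           E
  Initial     0.03744       7.253       7.543
  Change        20.32      -6.772      -6.772
  Equil         20.35      0.4808      0.7708
  solve Keq expr → x = -6.772; check Q = 4.3950e-05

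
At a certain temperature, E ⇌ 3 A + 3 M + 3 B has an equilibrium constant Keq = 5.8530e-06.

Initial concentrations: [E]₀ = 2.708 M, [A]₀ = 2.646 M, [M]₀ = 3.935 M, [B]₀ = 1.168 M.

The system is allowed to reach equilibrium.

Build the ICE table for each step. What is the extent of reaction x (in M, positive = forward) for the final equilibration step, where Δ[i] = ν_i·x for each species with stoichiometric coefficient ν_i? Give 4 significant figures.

x = -0.3872 M

Q₀ = 664.2 vs Keq = 5.8530e-06 ⇒ Q>K, reverse
Step 1:
                  E         A         M         B
  init        2.708     2.646     3.935     1.168
  Δ          0.3872    -1.162    -1.162    -1.162
  eq          3.095     1.484     2.773   0.00638
  solve Keq expr → x = -0.3872; check Q = 5.8530e-06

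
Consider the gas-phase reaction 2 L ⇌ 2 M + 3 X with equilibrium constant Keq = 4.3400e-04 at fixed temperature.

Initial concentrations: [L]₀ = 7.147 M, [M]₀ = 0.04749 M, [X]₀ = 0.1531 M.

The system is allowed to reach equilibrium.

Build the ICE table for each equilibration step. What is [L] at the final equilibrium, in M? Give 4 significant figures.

Q₀ = 1.5845e-07 vs Keq = 4.3400e-04 ⇒ Q<K, forward
Step 1:
                   L          M          X
  Initial      7.147    0.04749     0.1531
  Change      -0.281      0.281     0.4214
  Equil        6.866     0.3285     0.5745
  solve Keq expr → x = 0.1405; check Q = 4.3400e-04

[L]_eq = 6.866 M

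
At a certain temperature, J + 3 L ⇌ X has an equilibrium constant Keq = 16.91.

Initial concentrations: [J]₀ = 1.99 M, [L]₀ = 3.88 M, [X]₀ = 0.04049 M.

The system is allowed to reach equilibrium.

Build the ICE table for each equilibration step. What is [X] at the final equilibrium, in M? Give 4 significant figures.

Q₀ = 3.4834e-04 vs Keq = 16.91 ⇒ Q<K, forward
Step 1:
                    J           L           X
  I              1.99        3.88     0.04049
  C            -1.148      -3.443       1.148
  E            0.8423      0.4369       1.188
  solve Keq expr → x = 1.148; check Q = 16.91

[X]_eq = 1.188 M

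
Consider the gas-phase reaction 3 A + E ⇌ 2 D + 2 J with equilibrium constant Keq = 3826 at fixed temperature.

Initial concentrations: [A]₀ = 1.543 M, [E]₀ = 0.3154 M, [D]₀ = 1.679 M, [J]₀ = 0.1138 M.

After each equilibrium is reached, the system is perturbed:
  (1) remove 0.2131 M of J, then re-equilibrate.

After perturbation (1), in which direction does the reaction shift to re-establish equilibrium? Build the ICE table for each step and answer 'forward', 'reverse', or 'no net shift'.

Direction: forward

Q₀ = 0.03151 vs Keq = 3826 ⇒ Q<K, forward
Step 1:
                  A         E         D         J
  init        1.543    0.3154     1.679    0.1138
  Δ         -0.9361    -0.312     0.624     0.624
  eq         0.6069  0.003376     2.303    0.7378
  solve Keq expr → x = 0.312; check Q = 3826
Then remove 0.2131 M of J.
Step 2:
                  A         E         D         J
  init       0.6069  0.003376     2.303    0.5247
  Δ       -0.004803 -0.001601  0.003202  0.003202
  eq         0.6021  0.001775     2.306     0.528
  solve Keq expr → x = 0.001601; check Q = 3826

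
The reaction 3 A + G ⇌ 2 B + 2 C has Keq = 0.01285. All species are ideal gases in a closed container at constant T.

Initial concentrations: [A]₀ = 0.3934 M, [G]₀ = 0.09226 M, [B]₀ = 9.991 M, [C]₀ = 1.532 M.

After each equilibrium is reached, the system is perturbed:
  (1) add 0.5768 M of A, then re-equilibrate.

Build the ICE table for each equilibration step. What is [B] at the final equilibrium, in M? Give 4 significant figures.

Q₀ = 4.1708e+04 vs Keq = 0.01285 ⇒ Q>K, reverse
Step 1:
                    A           G           B           C
  I            0.3934     0.09226       9.991       1.532
  C             2.221      0.7403      -1.481      -1.481
  E             2.614      0.8326        8.51     0.05138
  solve Keq expr → x = -0.7403; check Q = 0.01285
Then add 0.5768 M of A.
Step 2:
                    A           G           B           C
  I             3.191      0.8326        8.51     0.05138
  C          -0.02493   -0.008311     0.01662     0.01662
  E             3.166      0.8243       8.527       0.068
  solve Keq expr → x = 0.008311; check Q = 0.01285

[B]_eq = 8.527 M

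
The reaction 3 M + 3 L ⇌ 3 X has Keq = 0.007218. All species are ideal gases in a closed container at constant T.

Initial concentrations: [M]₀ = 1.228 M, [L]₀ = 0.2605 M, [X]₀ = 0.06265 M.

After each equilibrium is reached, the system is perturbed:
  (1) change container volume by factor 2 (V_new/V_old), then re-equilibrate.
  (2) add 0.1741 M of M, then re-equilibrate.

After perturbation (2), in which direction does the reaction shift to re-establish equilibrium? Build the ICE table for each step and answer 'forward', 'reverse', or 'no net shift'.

Direction: forward

Q₀ = 0.007512 vs Keq = 0.007218 ⇒ Q>K, reverse
Step 1:
                  M         L         X
  I           1.228    0.2605   0.06265
  C       6.4274e-04 6.4274e-04 -6.4274e-04
  E           1.229    0.2611   0.06201
  solve Keq expr → x = -2.1425e-04; check Q = 0.007218
Then change container volume by factor 2 (V_new/V_old).
Step 2:
                  M         L         X
  I          0.6143    0.1306     0.031
  C         0.01352   0.01352  -0.01352
  E          0.6278    0.1441   0.01748
  solve Keq expr → x = -0.004507; check Q = 0.007218
Then add 0.1741 M of M.
Step 3:
                  M         L         X
  I          0.8019    0.1441   0.01748
  C       -0.004102 -0.004102  0.004102
  E          0.7978      0.14   0.02158
  solve Keq expr → x = 0.001367; check Q = 0.007218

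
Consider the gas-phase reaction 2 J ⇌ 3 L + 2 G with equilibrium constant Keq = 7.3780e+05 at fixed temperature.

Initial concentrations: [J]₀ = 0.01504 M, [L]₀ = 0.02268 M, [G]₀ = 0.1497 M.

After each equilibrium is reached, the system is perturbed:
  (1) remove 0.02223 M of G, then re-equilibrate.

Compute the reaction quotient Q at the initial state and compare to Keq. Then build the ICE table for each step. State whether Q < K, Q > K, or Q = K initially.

Q₀ = 0.001156; Q < K (proceeds forward)

Q₀ = 0.001156 vs Keq = 7.3780e+05 ⇒ Q<K, forward
Step 1:
                   J          L          G
  Initial    0.01504    0.02268     0.1497
  Change    -0.01504    0.02256    0.01504
  Equil   1.8453e-06    0.04524     0.1647
  solve Keq expr → x = 0.007519; check Q = 7.3780e+05
Then remove 0.02223 M of G.
Step 2:
                   J          L          G
  Initial 1.8453e-06    0.04524     0.1425
  Change  -2.4899e-07 3.7348e-07 2.4899e-07
  Equil   1.5963e-06    0.04524     0.1425
  solve Keq expr → x = 1.2449e-07; check Q = 7.3780e+05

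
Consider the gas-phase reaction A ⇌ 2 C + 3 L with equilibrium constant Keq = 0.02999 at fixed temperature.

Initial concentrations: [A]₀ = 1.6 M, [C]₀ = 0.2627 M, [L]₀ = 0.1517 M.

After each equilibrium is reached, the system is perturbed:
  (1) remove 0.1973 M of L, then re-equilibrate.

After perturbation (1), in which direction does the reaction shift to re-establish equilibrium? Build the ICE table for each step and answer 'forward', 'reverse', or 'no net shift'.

Q₀ = 1.5058e-04 vs Keq = 0.02999 ⇒ Q<K, forward
Step 1:
                    A           C           L
  Initial         1.6      0.2627      0.1517
  Change      -0.1306      0.2612      0.3918
  Equil         1.469      0.5239      0.5435
  solve Keq expr → x = 0.1306; check Q = 0.02999
Then remove 0.1973 M of L.
Step 2:
                    A           C           L
  Initial       1.469      0.5239      0.3462
  Change     -0.04566     0.09132       0.137
  Equil         1.424      0.6152      0.4832
  solve Keq expr → x = 0.04566; check Q = 0.02999

Direction: forward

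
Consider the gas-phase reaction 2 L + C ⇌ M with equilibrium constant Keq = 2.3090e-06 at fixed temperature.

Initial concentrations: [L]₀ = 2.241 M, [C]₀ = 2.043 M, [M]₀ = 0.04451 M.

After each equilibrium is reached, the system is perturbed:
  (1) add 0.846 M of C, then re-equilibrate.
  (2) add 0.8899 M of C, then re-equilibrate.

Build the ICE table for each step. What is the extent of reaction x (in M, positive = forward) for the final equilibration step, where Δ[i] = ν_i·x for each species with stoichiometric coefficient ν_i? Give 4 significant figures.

x = 1.1154e-05 M

Q₀ = 0.004338 vs Keq = 2.3090e-06 ⇒ Q>K, reverse
Step 1:
                  L         C         M
  Initial     2.241     2.043   0.04451
  Change    0.08897   0.04448  -0.04448
  Equil        2.33     2.087 2.6167e-05
  solve Keq expr → x = -0.04448; check Q = 2.3090e-06
Then add 0.846 M of C.
Step 2:
                  L         C         M
  Initial      2.33     2.933 2.6167e-05
  Change  -2.1208e-05 -1.0604e-05 1.0604e-05
  Equil        2.33     2.933 3.6770e-05
  solve Keq expr → x = 1.0604e-05; check Q = 2.3090e-06
Then add 0.8899 M of C.
Step 3:
                  L         C         M
  Initial      2.33     3.823 3.6770e-05
  Change  -2.2307e-05 -1.1154e-05 1.1154e-05
  Equil        2.33     3.823 4.7924e-05
  solve Keq expr → x = 1.1154e-05; check Q = 2.3090e-06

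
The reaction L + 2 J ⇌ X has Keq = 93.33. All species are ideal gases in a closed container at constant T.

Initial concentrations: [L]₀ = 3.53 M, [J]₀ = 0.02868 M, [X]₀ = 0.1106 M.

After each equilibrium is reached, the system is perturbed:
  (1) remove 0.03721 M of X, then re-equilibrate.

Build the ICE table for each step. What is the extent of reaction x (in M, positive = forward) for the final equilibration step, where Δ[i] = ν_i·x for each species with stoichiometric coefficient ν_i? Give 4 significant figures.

x = 0.001576 M

Q₀ = 38.09 vs Keq = 93.33 ⇒ Q<K, forward
Step 1:
                   L          J          X
  I             3.53    0.02868     0.1106
  C        -0.004969  -0.009937   0.004969
  E            3.525    0.01874     0.1156
  solve Keq expr → x = 0.004969; check Q = 93.33
Then remove 0.03721 M of X.
Step 2:
                   L          J          X
  I            3.525    0.01874    0.07836
  C        -0.001576  -0.003152   0.001576
  E            3.523    0.01559    0.07993
  solve Keq expr → x = 0.001576; check Q = 93.33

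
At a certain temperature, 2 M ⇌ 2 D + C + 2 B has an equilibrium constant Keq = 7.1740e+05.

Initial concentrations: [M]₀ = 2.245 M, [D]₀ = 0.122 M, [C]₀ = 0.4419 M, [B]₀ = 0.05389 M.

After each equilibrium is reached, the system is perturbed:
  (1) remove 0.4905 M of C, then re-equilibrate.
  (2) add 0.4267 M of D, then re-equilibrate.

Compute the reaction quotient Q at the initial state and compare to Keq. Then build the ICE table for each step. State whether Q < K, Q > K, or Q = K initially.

Q₀ = 3.7899e-06 vs Keq = 7.1740e+05 ⇒ Q<K, forward
Step 1:
                   M          D          C          B
  init         2.245      0.122     0.4419    0.05389
  Δ           -2.237      2.237      1.119      2.237
  eq         0.00797      2.359       1.56      2.291
  solve Keq expr → x = 1.119; check Q = 7.1740e+05
Then remove 0.4905 M of C.
Step 2:
                   M          D          C          B
  init       0.00797      2.359       1.07      2.291
  Δ        -0.001361   0.001361 6.8036e-04   0.001361
  eq         0.00661       2.36      1.071      2.292
  solve Keq expr → x = 6.8036e-04; check Q = 7.1740e+05
Then add 0.4267 M of D.
Step 3:
                   M          D          C          B
  init       0.00661      2.787      1.071      2.292
  Δ         0.001185  -0.001185 -5.9268e-04  -0.001185
  eq        0.007795      2.786       1.07      2.291
  solve Keq expr → x = -5.9268e-04; check Q = 7.1740e+05

Q₀ = 3.7899e-06; Q < K (proceeds forward)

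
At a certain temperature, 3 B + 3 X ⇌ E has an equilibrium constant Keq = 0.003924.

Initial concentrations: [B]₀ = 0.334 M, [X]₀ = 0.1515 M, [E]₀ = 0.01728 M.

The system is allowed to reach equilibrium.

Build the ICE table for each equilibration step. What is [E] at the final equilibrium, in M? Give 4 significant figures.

Q₀ = 133.4 vs Keq = 0.003924 ⇒ Q>K, reverse
Step 1:
                   B          X          E
  init         0.334     0.1515    0.01728
  Δ          0.05183    0.05183   -0.01728
  eq          0.3858     0.2033 1.8948e-06
  solve Keq expr → x = -0.01728; check Q = 0.003924

[E]_eq = 1.8948e-06 M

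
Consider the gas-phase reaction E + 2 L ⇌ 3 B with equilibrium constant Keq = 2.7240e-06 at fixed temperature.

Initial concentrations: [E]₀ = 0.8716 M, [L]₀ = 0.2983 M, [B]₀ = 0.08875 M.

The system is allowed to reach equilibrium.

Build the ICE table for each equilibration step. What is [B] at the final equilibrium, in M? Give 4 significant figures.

[B]_eq = 0.006732 M

Q₀ = 0.009013 vs Keq = 2.7240e-06 ⇒ Q>K, reverse
Step 1:
                  E         L         B
  I          0.8716    0.2983   0.08875
  C         0.02734   0.05468  -0.08202
  E          0.8989     0.353  0.006732
  solve Keq expr → x = -0.02734; check Q = 2.7240e-06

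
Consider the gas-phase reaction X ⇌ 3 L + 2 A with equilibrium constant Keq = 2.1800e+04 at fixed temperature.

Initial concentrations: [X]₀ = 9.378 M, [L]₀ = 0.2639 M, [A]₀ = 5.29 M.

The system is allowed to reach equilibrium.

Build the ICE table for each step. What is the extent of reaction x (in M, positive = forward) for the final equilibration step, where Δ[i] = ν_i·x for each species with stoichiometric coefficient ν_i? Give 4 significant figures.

x = 3.219 M

Q₀ = 0.05484 vs Keq = 2.1800e+04 ⇒ Q<K, forward
Step 1:
                    X           L           A
  Initial       9.378      0.2639        5.29
  Change       -3.219       9.656       6.438
  Equil         6.159        9.92       11.73
  solve Keq expr → x = 3.219; check Q = 2.1800e+04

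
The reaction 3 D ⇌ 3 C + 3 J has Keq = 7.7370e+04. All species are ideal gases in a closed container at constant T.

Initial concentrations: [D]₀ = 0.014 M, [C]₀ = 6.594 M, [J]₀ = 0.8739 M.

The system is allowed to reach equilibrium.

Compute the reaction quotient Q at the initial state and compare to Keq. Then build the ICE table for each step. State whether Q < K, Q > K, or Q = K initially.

Q₀ = 6.9735e+07; Q > K (proceeds reverse)

Q₀ = 6.9735e+07 vs Keq = 7.7370e+04 ⇒ Q>K, reverse
Step 1:
                    D           C           J
  init          0.014       6.594      0.8739
  Δ            0.1034     -0.1034     -0.1034
  eq           0.1174       6.491      0.7705
  solve Keq expr → x = -0.03446; check Q = 7.7370e+04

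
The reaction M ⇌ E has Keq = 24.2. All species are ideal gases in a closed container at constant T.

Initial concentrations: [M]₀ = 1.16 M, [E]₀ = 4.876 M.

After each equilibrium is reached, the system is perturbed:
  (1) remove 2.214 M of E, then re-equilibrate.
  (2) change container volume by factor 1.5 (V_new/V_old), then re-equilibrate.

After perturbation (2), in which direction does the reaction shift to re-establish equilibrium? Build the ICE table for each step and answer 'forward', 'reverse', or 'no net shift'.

Q₀ = 4.203 vs Keq = 24.2 ⇒ Q<K, forward
Step 1:
                    M           E
  Initial        1.16       4.876
  Change      -0.9205      0.9205
  Equil        0.2395       5.796
  solve Keq expr → x = 0.9205; check Q = 24.2
Then remove 2.214 M of E.
Step 2:
                    M           E
  Initial      0.2395       3.582
  Change     -0.08786     0.08786
  Equil        0.1517        3.67
  solve Keq expr → x = 0.08786; check Q = 24.2
Then change container volume by factor 1.5 (V_new/V_old).
Step 3:
                    M           E
  Initial      0.1011       2.447
  Change            0           0
  Equil        0.1011       2.447
  solve Keq expr → x = 0; check Q = 24.2

Direction: no net shift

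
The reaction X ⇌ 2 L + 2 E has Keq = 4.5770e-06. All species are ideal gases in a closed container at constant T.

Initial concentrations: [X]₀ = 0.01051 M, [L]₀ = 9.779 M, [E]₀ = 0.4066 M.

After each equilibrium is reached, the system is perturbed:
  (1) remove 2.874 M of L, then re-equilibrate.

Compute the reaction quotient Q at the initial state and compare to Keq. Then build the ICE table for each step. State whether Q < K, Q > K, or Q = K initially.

Q₀ = 1504 vs Keq = 4.5770e-06 ⇒ Q>K, reverse
Step 1:
                  X         L         E
  I         0.01051     9.779    0.4066
  C          0.2032   -0.4065   -0.4065
  E          0.2138     9.373 1.0553e-04
  solve Keq expr → x = -0.2032; check Q = 4.5770e-06
Then remove 2.874 M of L.
Step 2:
                  X         L         E
  I          0.2138     6.499 1.0553e-04
  C       -2.3332e-05 4.6664e-05 4.6664e-05
  E          0.2137     6.499 1.5220e-04
  solve Keq expr → x = 2.3332e-05; check Q = 4.5770e-06

Q₀ = 1504; Q > K (proceeds reverse)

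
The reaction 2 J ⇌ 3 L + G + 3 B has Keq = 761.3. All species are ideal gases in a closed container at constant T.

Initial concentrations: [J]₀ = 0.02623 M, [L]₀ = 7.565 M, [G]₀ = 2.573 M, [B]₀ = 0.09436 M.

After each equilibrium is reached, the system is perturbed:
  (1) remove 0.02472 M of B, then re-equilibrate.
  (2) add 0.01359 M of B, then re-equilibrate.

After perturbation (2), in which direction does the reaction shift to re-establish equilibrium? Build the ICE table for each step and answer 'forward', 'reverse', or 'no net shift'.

Q₀ = 1360 vs Keq = 761.3 ⇒ Q>K, reverse
Step 1:
                   J          L          G          B
  init       0.02623      7.565      2.573    0.09436
  Δ         0.004821  -0.007231   -0.00241  -0.007231
  eq         0.03105      7.558      2.571    0.08713
  solve Keq expr → x = -0.00241; check Q = 761.3
Then remove 0.02472 M of B.
Step 2:
                   J          L          G          B
  init       0.03105      7.558      2.571    0.06241
  Δ        -0.007124    0.01069   0.003562    0.01069
  eq         0.02393      7.568      2.574     0.0731
  solve Keq expr → x = 0.003562; check Q = 761.3
Then add 0.01359 M of B.
Step 3:
                   J          L          G          B
  init       0.02393      7.568      2.574    0.08669
  Δ         0.003876  -0.005813  -0.001938  -0.005813
  eq          0.0278      7.563      2.572    0.08087
  solve Keq expr → x = -0.001938; check Q = 761.3

Direction: reverse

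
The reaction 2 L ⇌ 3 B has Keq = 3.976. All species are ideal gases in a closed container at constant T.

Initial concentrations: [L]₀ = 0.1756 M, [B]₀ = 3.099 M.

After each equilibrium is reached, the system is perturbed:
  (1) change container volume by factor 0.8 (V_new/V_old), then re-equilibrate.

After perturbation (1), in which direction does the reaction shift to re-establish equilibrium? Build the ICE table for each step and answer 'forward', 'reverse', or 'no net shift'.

Q₀ = 965.2 vs Keq = 3.976 ⇒ Q>K, reverse
Step 1:
                   L          B
  init        0.1756      3.099
  Δ            0.934     -1.401
  eq            1.11      1.698
  solve Keq expr → x = -0.467; check Q = 3.976
Then change container volume by factor 0.8 (V_new/V_old).
Step 2:
                   L          B
  init         1.387      2.122
  Δ          0.06235   -0.09353
  eq           1.449      2.029
  solve Keq expr → x = -0.03118; check Q = 3.976

Direction: reverse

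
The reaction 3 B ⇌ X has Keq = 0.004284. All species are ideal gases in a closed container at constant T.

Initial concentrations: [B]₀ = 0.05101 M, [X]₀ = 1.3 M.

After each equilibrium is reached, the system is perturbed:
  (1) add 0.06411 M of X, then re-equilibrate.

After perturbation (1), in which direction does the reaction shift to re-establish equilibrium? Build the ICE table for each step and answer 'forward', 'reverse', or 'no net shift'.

Direction: reverse

Q₀ = 9794 vs Keq = 0.004284 ⇒ Q>K, reverse
Step 1:
                   B          X
  Initial    0.05101        1.3
  Change       3.381     -1.127
  Equil        3.432     0.1731
  solve Keq expr → x = -1.127; check Q = 0.004284
Then add 0.06411 M of X.
Step 2:
                   B          X
  Initial      3.432     0.2372
  Change      0.1307   -0.04357
  Equil        3.562     0.1937
  solve Keq expr → x = -0.04357; check Q = 0.004284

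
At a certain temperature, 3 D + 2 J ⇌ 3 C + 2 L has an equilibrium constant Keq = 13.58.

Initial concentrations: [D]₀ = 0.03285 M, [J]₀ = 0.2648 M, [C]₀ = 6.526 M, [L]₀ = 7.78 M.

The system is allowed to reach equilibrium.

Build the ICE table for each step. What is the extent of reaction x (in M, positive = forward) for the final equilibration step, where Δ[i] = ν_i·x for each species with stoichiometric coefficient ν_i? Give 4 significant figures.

x = -0.9647 M

Q₀ = 6.7680e+09 vs Keq = 13.58 ⇒ Q>K, reverse
Step 1:
                    D           J           C           L
  init        0.03285      0.2648       6.526        7.78
  Δ             2.894       1.929      -2.894      -1.929
  eq            2.927       2.194       3.632       5.851
  solve Keq expr → x = -0.9647; check Q = 13.58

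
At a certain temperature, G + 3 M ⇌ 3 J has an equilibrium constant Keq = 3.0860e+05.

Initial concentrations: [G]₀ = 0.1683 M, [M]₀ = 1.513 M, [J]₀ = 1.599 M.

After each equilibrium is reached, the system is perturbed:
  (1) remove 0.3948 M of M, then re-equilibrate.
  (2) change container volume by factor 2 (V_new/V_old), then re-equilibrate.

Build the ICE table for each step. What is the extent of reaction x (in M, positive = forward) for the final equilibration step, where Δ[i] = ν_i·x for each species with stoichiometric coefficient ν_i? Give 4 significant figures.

Q₀ = 7.014 vs Keq = 3.0860e+05 ⇒ Q<K, forward
Step 1:
                   G          M          J
  I           0.1683      1.513      1.599
  C          -0.1683    -0.5048     0.5048
  E       2.9444e-05      1.008      2.104
  solve Keq expr → x = 0.1683; check Q = 3.0860e+05
Then remove 0.3948 M of M.
Step 2:
                   G          M          J
  I       2.9444e-05     0.6134      2.104
  C       1.0105e-04 3.0315e-04 -3.0315e-04
  E       1.3049e-04     0.6137      2.104
  solve Keq expr → x = -1.0105e-04; check Q = 3.0860e+05
Then change container volume by factor 2 (V_new/V_old).
Step 3:
                   G          M          J
  I       6.5246e-05     0.3068      1.052
  C       6.4926e-05 1.9478e-04 -1.9478e-04
  E       1.3017e-04      0.307      1.052
  solve Keq expr → x = -6.4926e-05; check Q = 3.0860e+05

x = -6.4926e-05 M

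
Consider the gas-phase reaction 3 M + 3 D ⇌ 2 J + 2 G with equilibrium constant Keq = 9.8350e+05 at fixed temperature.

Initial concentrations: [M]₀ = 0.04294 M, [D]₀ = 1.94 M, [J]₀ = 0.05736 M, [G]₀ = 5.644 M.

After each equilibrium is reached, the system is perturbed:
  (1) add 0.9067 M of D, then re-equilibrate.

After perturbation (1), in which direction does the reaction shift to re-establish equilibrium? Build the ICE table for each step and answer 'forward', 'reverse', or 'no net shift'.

Q₀ = 181.3 vs Keq = 9.8350e+05 ⇒ Q<K, forward
Step 1:
                   M          D          J          G
  I          0.04294       1.94    0.05736      5.644
  C         -0.03972   -0.03972    0.02648    0.02648
  E         0.003223        1.9    0.08384       5.67
  solve Keq expr → x = 0.01324; check Q = 9.8350e+05
Then add 0.9067 M of D.
Step 2:
                   M          D          J          G
  I         0.003223      2.807    0.08384       5.67
  C        -0.001028  -0.001028 6.8554e-04 6.8554e-04
  E         0.002195      2.806    0.08452      5.671
  solve Keq expr → x = 3.4277e-04; check Q = 9.8350e+05

Direction: forward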